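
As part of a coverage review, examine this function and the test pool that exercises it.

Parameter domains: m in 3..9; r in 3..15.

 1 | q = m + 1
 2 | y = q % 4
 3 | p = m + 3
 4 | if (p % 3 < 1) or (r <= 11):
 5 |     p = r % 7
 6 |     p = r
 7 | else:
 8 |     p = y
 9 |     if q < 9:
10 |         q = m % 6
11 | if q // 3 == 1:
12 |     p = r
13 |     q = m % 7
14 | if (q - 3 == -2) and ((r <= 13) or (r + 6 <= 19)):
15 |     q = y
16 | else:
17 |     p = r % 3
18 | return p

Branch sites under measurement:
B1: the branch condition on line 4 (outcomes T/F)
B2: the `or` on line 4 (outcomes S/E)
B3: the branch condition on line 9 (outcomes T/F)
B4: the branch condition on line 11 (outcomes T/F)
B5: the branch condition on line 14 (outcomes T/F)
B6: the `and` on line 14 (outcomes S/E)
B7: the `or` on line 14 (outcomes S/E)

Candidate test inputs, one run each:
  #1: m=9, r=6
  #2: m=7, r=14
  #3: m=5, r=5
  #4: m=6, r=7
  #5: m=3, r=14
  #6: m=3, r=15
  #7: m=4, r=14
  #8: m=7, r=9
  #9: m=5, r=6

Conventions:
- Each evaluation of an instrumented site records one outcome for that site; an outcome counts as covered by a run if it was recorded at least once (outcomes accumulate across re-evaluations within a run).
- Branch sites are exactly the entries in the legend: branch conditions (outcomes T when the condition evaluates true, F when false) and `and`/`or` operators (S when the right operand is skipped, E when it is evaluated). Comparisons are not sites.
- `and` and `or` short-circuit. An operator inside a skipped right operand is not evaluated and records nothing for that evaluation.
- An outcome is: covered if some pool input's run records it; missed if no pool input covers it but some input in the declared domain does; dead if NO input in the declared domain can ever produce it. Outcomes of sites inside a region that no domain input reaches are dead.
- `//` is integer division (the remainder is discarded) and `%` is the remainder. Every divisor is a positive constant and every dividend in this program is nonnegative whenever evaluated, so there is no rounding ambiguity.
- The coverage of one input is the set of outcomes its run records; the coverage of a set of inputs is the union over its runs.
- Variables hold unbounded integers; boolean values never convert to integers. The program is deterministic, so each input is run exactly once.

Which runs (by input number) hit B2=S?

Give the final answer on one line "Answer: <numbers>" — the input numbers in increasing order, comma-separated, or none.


input #1 (m=9, r=6): produces B2=S
input #2 (m=7, r=14): does not produce B2=S
input #3 (m=5, r=5): does not produce B2=S
input #4 (m=6, r=7): produces B2=S
input #5 (m=3, r=14): produces B2=S
input #6 (m=3, r=15): produces B2=S
input #7 (m=4, r=14): does not produce B2=S
input #8 (m=7, r=9): does not produce B2=S
input #9 (m=5, r=6): does not produce B2=S
Answer: 1, 4, 5, 6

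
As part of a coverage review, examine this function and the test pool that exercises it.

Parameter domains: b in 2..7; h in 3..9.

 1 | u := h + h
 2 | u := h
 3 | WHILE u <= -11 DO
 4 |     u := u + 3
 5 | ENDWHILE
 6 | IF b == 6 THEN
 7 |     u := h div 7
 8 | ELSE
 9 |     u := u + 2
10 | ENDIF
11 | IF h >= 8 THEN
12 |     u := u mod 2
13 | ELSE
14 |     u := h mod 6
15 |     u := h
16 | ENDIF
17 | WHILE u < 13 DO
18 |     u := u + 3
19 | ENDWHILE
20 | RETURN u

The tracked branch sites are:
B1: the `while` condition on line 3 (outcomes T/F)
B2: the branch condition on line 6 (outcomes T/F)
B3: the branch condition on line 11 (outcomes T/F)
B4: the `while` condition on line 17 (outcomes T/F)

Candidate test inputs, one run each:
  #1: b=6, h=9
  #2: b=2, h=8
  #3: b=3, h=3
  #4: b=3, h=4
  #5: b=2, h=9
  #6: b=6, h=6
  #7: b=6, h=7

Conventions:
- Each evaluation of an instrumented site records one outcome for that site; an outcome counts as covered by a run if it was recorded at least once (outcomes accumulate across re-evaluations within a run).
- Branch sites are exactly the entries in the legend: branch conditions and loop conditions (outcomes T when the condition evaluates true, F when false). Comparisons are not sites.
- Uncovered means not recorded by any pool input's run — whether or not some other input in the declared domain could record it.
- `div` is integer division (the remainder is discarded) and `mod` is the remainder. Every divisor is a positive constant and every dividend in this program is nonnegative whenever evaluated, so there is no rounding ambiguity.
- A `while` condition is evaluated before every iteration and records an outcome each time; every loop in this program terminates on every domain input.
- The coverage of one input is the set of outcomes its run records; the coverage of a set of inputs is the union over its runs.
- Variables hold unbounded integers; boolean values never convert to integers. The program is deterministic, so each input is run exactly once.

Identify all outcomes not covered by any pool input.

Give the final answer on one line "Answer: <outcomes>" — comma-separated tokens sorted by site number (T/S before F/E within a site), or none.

input #1 (b=6, h=9): events B1->F, B2->T, B3->T, B4->T, B4->T, B4->T, B4->T, B4->F; covers B1=F, B2=T, B3=T, B4=T, B4=F
input #2 (b=2, h=8): events B1->F, B2->F, B3->T, B4->T, B4->T, B4->T, B4->T, B4->T, B4->F; covers B1=F, B2=F, B3=T, B4=T, B4=F
input #3 (b=3, h=3): events B1->F, B2->F, B3->F, B4->T, B4->T, B4->T, B4->T, B4->F; covers B1=F, B2=F, B3=F, B4=T, B4=F
input #4 (b=3, h=4): events B1->F, B2->F, B3->F, B4->T, B4->T, B4->T, B4->F; covers B1=F, B2=F, B3=F, B4=T, B4=F
input #5 (b=2, h=9): events B1->F, B2->F, B3->T, B4->T, B4->T, B4->T, B4->T, B4->F; covers B1=F, B2=F, B3=T, B4=T, B4=F
input #6 (b=6, h=6): events B1->F, B2->T, B3->F, B4->T, B4->T, B4->T, B4->F; covers B1=F, B2=T, B3=F, B4=T, B4=F
input #7 (b=6, h=7): events B1->F, B2->T, B3->F, B4->T, B4->T, B4->F; covers B1=F, B2=T, B3=F, B4=T, B4=F
union over the pool: B1=F, B2=T, B2=F, B3=T, B3=F, B4=T, B4=F
uncovered (1 of 8): B1=T

Answer: B1=T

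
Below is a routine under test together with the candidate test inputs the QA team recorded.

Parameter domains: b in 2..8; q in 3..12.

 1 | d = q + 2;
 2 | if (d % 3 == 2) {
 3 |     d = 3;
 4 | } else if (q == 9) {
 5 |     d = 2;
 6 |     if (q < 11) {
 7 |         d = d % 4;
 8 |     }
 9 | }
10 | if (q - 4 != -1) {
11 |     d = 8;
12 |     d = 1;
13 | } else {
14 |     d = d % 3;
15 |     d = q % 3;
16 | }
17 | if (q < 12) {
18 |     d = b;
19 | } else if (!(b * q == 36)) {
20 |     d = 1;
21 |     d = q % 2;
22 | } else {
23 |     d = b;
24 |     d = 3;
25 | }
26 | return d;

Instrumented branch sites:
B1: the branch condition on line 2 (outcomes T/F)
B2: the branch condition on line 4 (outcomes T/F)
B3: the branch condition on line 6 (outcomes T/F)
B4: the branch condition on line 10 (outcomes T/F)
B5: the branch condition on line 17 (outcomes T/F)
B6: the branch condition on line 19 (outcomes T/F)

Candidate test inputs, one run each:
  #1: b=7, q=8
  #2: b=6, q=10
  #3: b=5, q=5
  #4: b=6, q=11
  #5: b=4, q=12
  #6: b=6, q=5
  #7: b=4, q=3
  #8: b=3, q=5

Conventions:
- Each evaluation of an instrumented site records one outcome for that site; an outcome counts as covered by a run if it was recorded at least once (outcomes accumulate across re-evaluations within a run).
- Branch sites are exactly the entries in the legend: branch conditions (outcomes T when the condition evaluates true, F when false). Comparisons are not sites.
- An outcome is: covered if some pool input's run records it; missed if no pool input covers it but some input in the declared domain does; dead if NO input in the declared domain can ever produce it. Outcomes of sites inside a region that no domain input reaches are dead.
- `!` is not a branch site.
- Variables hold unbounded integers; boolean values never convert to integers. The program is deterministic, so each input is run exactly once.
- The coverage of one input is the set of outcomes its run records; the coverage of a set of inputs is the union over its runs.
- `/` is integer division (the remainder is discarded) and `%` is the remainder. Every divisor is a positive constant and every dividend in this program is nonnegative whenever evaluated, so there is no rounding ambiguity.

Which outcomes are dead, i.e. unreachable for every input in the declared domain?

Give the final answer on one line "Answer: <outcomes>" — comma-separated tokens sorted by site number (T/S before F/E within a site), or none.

sweeping the full domain (70 inputs) for each outcome:
  B2=T: never recorded by any domain input -> dead
  B3=T: never recorded by any domain input -> dead
  B3=F: never recorded by any domain input -> dead
  reachable outcomes have witnesses, e.g. B1=T (e.g. b=2, q=3), B1=F (e.g. b=2, q=4), B2=F (e.g. b=2, q=4), B4=T (e.g. b=2, q=4)

Answer: B2=T, B3=T, B3=F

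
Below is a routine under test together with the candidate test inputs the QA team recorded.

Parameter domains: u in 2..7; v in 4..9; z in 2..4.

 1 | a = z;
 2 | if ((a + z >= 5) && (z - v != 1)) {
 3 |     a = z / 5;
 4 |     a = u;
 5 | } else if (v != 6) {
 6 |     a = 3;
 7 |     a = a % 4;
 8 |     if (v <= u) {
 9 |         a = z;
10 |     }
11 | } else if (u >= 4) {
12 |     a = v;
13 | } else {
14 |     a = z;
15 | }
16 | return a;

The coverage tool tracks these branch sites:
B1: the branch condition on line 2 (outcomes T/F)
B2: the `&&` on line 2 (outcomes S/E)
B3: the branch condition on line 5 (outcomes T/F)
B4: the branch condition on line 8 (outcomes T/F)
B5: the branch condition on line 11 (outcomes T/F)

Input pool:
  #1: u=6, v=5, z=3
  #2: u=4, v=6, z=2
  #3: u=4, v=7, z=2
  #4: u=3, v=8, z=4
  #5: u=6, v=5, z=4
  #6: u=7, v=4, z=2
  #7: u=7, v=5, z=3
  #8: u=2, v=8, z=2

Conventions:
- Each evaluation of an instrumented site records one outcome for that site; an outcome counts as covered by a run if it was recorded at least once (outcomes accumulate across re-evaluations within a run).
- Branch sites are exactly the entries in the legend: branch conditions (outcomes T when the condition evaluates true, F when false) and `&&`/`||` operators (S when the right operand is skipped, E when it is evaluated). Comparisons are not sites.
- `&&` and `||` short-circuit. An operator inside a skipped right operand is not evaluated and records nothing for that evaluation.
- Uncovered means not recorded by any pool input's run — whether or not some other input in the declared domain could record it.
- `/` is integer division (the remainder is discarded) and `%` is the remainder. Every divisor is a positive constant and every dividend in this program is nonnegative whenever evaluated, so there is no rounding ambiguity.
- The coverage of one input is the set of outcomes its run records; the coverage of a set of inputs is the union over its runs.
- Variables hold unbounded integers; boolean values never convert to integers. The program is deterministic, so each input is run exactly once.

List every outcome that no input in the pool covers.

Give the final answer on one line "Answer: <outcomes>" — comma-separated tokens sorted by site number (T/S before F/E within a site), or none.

input #1, u=6, v=5, z=3: events B2->E, B1->T; outcomes B1=T, B2=E
input #2, u=4, v=6, z=2: events B2->S, B1->F, B3->F, B5->T; outcomes B1=F, B2=S, B3=F, B5=T
input #3, u=4, v=7, z=2: events B2->S, B1->F, B3->T, B4->F; outcomes B1=F, B2=S, B3=T, B4=F
input #4, u=3, v=8, z=4: events B2->E, B1->T; outcomes B1=T, B2=E
input #5, u=6, v=5, z=4: events B2->E, B1->T; outcomes B1=T, B2=E
input #6, u=7, v=4, z=2: events B2->S, B1->F, B3->T, B4->T; outcomes B1=F, B2=S, B3=T, B4=T
input #7, u=7, v=5, z=3: events B2->E, B1->T; outcomes B1=T, B2=E
input #8, u=2, v=8, z=2: events B2->S, B1->F, B3->T, B4->F; outcomes B1=F, B2=S, B3=T, B4=F
union over the pool: B1=T, B1=F, B2=S, B2=E, B3=T, B3=F, B4=T, B4=F, B5=T
uncovered (1 of 10): B5=F

Answer: B5=F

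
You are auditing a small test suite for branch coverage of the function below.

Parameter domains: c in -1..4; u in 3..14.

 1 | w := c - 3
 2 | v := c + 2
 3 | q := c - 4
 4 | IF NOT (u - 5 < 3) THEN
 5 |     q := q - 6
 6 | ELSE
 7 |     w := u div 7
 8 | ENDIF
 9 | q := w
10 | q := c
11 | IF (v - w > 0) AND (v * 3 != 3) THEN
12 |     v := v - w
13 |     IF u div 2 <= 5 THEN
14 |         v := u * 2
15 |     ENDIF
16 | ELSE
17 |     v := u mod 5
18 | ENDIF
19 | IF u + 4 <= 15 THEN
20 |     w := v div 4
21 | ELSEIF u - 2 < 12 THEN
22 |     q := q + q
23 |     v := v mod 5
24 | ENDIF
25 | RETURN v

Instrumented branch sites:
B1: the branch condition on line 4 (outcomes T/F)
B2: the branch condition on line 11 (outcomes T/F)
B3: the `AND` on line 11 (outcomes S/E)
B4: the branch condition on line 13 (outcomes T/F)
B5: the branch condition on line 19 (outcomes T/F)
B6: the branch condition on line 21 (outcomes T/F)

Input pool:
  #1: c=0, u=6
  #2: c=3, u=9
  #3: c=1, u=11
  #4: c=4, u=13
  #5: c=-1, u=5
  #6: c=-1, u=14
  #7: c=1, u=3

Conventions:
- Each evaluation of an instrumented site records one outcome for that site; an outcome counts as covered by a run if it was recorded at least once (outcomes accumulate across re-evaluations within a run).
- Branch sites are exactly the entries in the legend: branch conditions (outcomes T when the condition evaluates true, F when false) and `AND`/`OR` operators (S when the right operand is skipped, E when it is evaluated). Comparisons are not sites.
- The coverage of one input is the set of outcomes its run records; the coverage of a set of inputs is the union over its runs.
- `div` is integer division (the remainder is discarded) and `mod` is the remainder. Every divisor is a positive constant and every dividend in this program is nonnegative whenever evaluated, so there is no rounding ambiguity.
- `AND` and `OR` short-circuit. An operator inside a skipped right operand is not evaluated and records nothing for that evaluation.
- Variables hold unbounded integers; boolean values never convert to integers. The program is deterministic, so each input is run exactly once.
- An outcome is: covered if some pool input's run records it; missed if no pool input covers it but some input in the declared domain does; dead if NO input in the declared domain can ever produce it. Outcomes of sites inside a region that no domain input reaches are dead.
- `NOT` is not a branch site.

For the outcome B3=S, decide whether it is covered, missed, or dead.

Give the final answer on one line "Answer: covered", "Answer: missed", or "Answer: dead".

no pool input records B3=S
but domain input (c=-1, u=7) does record it -> reachable, so missed

Answer: missed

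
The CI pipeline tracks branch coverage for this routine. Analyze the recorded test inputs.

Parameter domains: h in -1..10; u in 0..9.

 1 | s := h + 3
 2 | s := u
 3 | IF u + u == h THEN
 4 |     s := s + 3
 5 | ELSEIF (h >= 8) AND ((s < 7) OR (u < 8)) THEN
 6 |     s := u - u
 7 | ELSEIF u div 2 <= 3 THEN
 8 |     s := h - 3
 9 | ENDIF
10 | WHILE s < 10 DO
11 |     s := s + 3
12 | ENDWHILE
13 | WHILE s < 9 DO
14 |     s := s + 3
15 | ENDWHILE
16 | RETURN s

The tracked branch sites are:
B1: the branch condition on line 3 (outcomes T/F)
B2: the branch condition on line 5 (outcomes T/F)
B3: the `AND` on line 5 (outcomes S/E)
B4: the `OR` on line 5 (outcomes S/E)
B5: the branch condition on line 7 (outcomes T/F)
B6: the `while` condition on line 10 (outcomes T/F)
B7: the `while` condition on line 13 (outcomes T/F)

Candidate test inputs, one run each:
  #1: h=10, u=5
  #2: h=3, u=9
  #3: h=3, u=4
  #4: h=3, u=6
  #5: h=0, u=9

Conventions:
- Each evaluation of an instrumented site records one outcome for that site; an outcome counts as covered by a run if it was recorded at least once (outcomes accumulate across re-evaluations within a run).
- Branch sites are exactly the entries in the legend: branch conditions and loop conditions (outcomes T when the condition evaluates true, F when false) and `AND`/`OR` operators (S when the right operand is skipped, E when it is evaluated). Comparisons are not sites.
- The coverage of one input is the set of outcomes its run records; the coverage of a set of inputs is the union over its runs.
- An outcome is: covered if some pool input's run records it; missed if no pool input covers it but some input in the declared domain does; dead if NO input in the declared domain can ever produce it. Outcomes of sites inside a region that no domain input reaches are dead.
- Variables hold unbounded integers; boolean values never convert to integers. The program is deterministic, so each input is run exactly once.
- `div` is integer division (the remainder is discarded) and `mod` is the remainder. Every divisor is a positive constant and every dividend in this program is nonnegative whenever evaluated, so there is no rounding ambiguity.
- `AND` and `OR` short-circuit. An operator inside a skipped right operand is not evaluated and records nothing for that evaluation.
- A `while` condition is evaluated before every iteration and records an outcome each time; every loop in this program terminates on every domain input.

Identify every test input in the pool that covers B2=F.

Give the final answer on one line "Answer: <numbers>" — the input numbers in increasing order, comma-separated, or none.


input #1 (h=10, u=5): misses B2=F
input #2 (h=3, u=9): covers B2=F
input #3 (h=3, u=4): covers B2=F
input #4 (h=3, u=6): covers B2=F
input #5 (h=0, u=9): covers B2=F
Answer: 2, 3, 4, 5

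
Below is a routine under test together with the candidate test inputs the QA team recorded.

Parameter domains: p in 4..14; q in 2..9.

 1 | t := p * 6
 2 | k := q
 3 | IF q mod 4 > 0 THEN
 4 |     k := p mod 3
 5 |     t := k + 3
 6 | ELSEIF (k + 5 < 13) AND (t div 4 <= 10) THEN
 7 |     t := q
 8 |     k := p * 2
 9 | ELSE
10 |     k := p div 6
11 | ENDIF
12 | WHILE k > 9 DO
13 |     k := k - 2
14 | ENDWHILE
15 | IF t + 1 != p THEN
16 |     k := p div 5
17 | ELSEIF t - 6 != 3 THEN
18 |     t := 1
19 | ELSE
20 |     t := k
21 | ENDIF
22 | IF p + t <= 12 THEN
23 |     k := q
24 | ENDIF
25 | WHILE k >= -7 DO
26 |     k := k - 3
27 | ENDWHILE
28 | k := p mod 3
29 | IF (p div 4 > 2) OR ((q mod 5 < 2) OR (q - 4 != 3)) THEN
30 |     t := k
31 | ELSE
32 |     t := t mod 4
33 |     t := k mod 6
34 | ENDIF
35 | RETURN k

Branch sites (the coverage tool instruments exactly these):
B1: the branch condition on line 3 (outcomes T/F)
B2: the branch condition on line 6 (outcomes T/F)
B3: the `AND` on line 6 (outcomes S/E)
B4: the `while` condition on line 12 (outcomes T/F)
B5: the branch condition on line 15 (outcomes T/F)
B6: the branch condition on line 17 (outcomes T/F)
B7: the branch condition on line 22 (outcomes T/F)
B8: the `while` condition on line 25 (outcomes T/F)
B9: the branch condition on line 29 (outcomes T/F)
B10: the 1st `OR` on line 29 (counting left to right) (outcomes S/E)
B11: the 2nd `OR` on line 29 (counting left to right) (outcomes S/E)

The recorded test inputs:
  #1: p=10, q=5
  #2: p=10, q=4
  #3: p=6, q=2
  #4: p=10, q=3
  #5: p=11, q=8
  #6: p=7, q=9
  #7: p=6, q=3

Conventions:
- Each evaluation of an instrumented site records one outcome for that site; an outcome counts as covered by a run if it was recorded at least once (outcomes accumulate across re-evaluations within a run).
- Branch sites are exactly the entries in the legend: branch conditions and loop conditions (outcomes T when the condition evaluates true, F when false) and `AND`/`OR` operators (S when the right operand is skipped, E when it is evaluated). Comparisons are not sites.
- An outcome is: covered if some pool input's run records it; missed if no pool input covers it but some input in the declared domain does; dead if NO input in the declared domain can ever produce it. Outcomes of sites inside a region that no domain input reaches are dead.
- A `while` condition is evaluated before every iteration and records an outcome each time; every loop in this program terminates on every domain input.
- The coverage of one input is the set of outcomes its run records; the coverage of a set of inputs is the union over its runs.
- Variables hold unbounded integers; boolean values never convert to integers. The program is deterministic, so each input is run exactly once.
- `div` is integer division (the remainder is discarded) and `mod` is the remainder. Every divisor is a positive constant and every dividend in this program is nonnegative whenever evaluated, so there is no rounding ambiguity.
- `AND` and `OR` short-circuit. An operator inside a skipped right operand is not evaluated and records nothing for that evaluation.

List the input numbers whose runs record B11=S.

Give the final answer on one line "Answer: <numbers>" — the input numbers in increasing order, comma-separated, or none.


input #1 (p=10, q=5): covers B11=S
input #2 (p=10, q=4): misses B11=S
input #3 (p=6, q=2): misses B11=S
input #4 (p=10, q=3): misses B11=S
input #5 (p=11, q=8): misses B11=S
input #6 (p=7, q=9): misses B11=S
input #7 (p=6, q=3): misses B11=S
Answer: 1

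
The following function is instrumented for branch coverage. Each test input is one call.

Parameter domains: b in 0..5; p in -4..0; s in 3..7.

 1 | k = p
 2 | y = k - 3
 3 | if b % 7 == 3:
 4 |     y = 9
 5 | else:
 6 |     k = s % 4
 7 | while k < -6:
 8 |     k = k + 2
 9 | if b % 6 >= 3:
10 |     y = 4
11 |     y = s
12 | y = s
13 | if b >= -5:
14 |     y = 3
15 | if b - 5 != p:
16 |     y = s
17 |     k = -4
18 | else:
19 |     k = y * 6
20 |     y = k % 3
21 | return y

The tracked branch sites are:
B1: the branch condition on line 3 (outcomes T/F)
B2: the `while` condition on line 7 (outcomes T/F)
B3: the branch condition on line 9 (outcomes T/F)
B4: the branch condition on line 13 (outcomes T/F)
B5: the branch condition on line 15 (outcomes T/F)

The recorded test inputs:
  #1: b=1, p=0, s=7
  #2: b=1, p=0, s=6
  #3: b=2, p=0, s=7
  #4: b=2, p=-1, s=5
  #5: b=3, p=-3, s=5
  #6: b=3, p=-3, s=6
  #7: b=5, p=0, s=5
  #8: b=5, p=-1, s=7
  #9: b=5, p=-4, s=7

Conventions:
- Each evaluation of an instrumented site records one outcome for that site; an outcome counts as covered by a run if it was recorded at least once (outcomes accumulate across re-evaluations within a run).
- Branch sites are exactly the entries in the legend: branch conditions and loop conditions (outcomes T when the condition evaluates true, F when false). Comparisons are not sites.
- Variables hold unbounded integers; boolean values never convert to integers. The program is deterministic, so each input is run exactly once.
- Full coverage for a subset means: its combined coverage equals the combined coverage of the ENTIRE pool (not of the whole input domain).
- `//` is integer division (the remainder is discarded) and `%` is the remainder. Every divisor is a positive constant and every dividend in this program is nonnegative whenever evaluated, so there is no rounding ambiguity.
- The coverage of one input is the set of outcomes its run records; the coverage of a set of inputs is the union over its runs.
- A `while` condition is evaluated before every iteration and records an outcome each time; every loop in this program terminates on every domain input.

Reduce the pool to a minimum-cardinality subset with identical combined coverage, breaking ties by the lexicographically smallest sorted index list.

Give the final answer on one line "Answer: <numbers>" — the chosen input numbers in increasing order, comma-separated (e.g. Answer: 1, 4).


#1 (b=1, p=0, s=7) -> covered: B1=F, B2=F, B3=F, B4=T, B5=T
#2 (b=1, p=0, s=6) -> covered: B1=F, B2=F, B3=F, B4=T, B5=T
#3 (b=2, p=0, s=7) -> covered: B1=F, B2=F, B3=F, B4=T, B5=T
#4 (b=2, p=-1, s=5) -> covered: B1=F, B2=F, B3=F, B4=T, B5=T
#5 (b=3, p=-3, s=5) -> covered: B1=T, B2=F, B3=T, B4=T, B5=T
#6 (b=3, p=-3, s=6) -> covered: B1=T, B2=F, B3=T, B4=T, B5=T
#7 (b=5, p=0, s=5) -> covered: B1=F, B2=F, B3=T, B4=T, B5=F
#8 (b=5, p=-1, s=7) -> covered: B1=F, B2=F, B3=T, B4=T, B5=T
#9 (b=5, p=-4, s=7) -> covered: B1=F, B2=F, B3=T, B4=T, B5=T
pool-wide coverage (8 outcomes): B1=T, B1=F, B2=F, B3=T, B3=F, B4=T, B5=T, B5=F
every size-1 subset falls short of the 8 outcomes (best: 5/8)
every size-2 subset falls short of the 8 outcomes (best: 7/8)
size 3: inputs {1, 5, 7} cover all 8 outcomes, and no lexicographically smaller subset of this size does
Answer: 1, 5, 7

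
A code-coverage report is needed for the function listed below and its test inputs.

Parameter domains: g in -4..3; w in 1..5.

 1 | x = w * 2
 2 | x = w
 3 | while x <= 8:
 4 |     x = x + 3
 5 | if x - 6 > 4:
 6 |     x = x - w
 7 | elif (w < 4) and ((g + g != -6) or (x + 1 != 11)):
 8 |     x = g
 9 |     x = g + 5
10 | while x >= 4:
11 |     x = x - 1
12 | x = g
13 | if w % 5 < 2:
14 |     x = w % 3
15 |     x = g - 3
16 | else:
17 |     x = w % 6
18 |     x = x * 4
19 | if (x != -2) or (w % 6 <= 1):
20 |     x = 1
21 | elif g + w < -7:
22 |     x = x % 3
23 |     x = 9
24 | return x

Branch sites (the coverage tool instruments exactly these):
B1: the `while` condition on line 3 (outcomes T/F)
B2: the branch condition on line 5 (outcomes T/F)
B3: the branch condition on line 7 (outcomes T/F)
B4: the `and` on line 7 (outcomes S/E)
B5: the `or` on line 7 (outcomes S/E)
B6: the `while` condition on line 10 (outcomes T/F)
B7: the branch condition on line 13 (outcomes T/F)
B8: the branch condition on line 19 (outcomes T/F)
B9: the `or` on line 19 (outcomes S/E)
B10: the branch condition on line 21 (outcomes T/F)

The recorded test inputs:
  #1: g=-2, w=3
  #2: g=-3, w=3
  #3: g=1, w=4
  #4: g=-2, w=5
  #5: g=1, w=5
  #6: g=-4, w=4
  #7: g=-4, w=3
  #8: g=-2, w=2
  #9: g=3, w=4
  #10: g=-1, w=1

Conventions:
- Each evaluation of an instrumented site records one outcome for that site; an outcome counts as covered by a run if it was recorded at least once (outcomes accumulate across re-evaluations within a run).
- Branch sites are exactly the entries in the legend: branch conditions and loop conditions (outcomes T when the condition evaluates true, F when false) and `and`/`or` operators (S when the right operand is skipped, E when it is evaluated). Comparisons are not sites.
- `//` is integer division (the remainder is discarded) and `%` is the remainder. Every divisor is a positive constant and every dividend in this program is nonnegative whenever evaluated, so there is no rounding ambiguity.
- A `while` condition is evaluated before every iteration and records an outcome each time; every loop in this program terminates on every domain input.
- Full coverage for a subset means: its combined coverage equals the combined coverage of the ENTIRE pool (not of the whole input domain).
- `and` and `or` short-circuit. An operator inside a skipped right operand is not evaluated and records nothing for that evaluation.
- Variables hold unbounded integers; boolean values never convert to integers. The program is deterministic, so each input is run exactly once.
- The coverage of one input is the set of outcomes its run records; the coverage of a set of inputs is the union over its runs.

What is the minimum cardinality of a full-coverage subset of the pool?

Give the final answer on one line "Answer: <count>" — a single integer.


input #1 (g=-2, w=3): events B1->T, B1->T, B1->F, B2->F, B4->E, B5->S, B3->T, B6->F, B7->F, B9->S, B8->T; covers B1=T, B1=F, B2=F, B3=T, B4=E, B5=S, B6=F, B7=F, B8=T, B9=S
input #2 (g=-3, w=3): events B1->T, B1->T, B1->F, B2->F, B4->E, B5->E, B3->T, B6->F, B7->F, B9->S, B8->T; covers B1=T, B1=F, B2=F, B3=T, B4=E, B5=E, B6=F, B7=F, B8=T, B9=S
input #3 (g=1, w=4): events B1->T, B1->T, B1->F, B2->F, B4->S, B3->F, B6->T, B6->T, B6->T, B6->T, B6->T, B6->T, B6->T, B6->F, ...; covers B1=T, B1=F, B2=F, B3=F, B4=S, B6=T, B6=F, B7=F, B8=T, B9=S
input #4 (g=-2, w=5): events B1->T, B1->T, B1->F, B2->T, B6->T, B6->T, B6->T, B6->F, B7->T, B9->S, B8->T; covers B1=T, B1=F, B2=T, B6=T, B6=F, B7=T, B8=T, B9=S
input #5 (g=1, w=5): events B1->T, B1->T, B1->F, B2->T, B6->T, B6->T, B6->T, B6->F, B7->T, B9->E, B8->F, B10->F; covers B1=T, B1=F, B2=T, B6=T, B6=F, B7=T, B8=F, B9=E, B10=F
input #6 (g=-4, w=4): events B1->T, B1->T, B1->F, B2->F, B4->S, B3->F, B6->T, B6->T, B6->T, B6->T, B6->T, B6->T, B6->T, B6->F, ...; covers B1=T, B1=F, B2=F, B3=F, B4=S, B6=T, B6=F, B7=F, B8=T, B9=S
input #7 (g=-4, w=3): events B1->T, B1->T, B1->F, B2->F, B4->E, B5->S, B3->T, B6->F, B7->F, B9->S, B8->T; covers B1=T, B1=F, B2=F, B3=T, B4=E, B5=S, B6=F, B7=F, B8=T, B9=S
input #8 (g=-2, w=2): events B1->T, B1->T, B1->T, B1->F, B2->T, B6->T, B6->T, B6->T, B6->T, B6->T, B6->T, B6->F, B7->F, B9->S, ...; covers B1=T, B1=F, B2=T, B6=T, B6=F, B7=F, B8=T, B9=S
input #9 (g=3, w=4): events B1->T, B1->T, B1->F, B2->F, B4->S, B3->F, B6->T, B6->T, B6->T, B6->T, B6->T, B6->T, B6->T, B6->F, ...; covers B1=T, B1=F, B2=F, B3=F, B4=S, B6=T, B6=F, B7=F, B8=T, B9=S
input #10 (g=-1, w=1): events B1->T, B1->T, B1->T, B1->F, B2->F, B4->E, B5->S, B3->T, B6->T, B6->F, B7->T, B9->S, B8->T; covers B1=T, B1=F, B2=F, B3=T, B4=E, B5=S, B6=T, B6=F, B7=T, B8=T, B9=S
the full pool covers 19 outcomes: B1=T, B1=F, B2=T, B2=F, B3=T, B3=F, B4=S, B4=E, B5=S, B5=E, B6=T, B6=F, B7=T, B7=F, B8=T, B8=F, B9=S, B9=E, B10=F
checked all size-1 subsets: none covers 19 outcomes (max 11/19)
checked all size-2 subsets: none covers 19 outcomes (max 16/19)
checked all size-3 subsets: none covers 19 outcomes (max 18/19)
size 4: inputs {1, 2, 3, 5} cover all 19 outcomes, and no lexicographically smaller subset of this size does
Answer: 4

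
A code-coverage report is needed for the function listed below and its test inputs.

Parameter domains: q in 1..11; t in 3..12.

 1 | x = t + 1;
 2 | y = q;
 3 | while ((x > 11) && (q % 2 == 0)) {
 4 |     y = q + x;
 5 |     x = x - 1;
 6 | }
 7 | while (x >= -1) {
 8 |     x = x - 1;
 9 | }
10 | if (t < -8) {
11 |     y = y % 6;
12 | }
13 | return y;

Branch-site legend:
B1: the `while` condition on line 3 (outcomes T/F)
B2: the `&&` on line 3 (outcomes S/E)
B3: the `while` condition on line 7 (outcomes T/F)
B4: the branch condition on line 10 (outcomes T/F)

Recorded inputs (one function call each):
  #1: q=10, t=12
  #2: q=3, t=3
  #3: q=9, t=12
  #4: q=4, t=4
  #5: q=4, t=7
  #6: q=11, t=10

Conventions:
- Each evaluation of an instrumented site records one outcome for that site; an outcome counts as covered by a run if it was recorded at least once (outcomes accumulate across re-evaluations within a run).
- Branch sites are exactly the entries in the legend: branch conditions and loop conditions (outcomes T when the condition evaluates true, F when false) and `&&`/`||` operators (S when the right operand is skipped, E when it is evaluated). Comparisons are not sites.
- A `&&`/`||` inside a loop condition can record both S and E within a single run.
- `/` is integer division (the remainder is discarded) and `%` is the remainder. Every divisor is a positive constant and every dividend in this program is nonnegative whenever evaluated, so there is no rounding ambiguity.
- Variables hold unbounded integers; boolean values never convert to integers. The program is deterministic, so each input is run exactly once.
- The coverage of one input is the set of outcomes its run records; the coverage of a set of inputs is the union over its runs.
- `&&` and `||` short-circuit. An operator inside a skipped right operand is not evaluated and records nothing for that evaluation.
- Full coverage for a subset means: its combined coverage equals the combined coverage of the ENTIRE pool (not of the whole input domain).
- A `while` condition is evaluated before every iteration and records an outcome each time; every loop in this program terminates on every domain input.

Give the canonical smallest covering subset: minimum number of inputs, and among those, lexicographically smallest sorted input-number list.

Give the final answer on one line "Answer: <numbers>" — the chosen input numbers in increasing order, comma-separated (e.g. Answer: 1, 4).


#1 (q=10, t=12) -> B2->E, B1->T, B2->E, B1->T, B2->S, B1->F, B3->T, B3->T, B3->T, B3->T, B3->T, B3->T, B3->T, B3->T, ...; covered: B1=T, B1=F, B2=S, B2=E, B3=T, B3=F, B4=F
#2 (q=3, t=3) -> B2->S, B1->F, B3->T, B3->T, B3->T, B3->T, B3->T, B3->T, B3->F, B4->F; covered: B1=F, B2=S, B3=T, B3=F, B4=F
#3 (q=9, t=12) -> B2->E, B1->F, B3->T, B3->T, B3->T, B3->T, B3->T, B3->T, B3->T, B3->T, B3->T, B3->T, B3->T, B3->T, ...; covered: B1=F, B2=E, B3=T, B3=F, B4=F
#4 (q=4, t=4) -> B2->S, B1->F, B3->T, B3->T, B3->T, B3->T, B3->T, B3->T, B3->T, B3->F, B4->F; covered: B1=F, B2=S, B3=T, B3=F, B4=F
#5 (q=4, t=7) -> B2->S, B1->F, B3->T, B3->T, B3->T, B3->T, B3->T, B3->T, B3->T, B3->T, B3->T, B3->T, B3->F, B4->F; covered: B1=F, B2=S, B3=T, B3=F, B4=F
#6 (q=11, t=10) -> B2->S, B1->F, B3->T, B3->T, B3->T, B3->T, B3->T, B3->T, B3->T, B3->T, B3->T, B3->T, B3->T, B3->T, ...; covered: B1=F, B2=S, B3=T, B3=F, B4=F
together the pool reaches 7 outcomes: B1=T, B1=F, B2=S, B2=E, B3=T, B3=F, B4=F
at size 1, {1} reaches all 7 outcomes; every lexicographically earlier size-1 subset fails
Answer: 1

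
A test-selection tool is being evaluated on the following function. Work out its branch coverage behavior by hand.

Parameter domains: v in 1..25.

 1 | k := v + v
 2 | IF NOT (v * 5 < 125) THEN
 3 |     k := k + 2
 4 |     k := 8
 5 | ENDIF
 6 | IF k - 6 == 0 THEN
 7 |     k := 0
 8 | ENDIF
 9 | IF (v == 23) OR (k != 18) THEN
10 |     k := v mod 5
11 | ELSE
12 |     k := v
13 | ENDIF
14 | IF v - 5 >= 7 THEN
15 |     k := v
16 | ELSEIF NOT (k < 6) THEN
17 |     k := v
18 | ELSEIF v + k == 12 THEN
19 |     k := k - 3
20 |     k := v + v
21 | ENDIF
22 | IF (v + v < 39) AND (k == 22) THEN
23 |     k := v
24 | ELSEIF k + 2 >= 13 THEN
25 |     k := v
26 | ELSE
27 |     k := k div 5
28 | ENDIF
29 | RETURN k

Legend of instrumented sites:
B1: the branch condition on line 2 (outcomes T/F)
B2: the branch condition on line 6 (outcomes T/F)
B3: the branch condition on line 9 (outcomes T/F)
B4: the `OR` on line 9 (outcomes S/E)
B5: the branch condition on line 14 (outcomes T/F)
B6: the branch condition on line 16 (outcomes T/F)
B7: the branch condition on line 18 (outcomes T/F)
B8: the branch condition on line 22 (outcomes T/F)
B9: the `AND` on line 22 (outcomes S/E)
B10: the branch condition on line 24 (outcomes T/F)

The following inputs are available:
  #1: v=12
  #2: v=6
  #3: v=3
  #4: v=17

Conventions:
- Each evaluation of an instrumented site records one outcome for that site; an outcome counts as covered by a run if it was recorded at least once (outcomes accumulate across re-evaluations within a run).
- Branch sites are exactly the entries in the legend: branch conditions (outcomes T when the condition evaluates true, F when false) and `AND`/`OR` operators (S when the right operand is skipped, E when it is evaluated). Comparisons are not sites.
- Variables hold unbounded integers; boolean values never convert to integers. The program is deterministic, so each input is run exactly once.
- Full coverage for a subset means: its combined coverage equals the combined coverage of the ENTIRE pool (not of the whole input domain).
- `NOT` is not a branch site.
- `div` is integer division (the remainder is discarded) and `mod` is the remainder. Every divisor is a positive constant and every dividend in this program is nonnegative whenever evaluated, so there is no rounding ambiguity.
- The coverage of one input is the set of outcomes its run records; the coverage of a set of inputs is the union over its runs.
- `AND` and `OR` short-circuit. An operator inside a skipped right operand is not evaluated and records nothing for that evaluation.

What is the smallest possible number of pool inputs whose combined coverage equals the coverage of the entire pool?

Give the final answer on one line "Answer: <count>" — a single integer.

input #1, v=12: events B1->F, B2->F, B4->E, B3->T, B5->T, B9->E, B8->F, B10->T; outcomes B1=F, B2=F, B3=T, B4=E, B5=T, B8=F, B9=E, B10=T
input #2, v=6: events B1->F, B2->F, B4->E, B3->T, B5->F, B6->F, B7->F, B9->E, B8->F, B10->F; outcomes B1=F, B2=F, B3=T, B4=E, B5=F, B6=F, B7=F, B8=F, B9=E, B10=F
input #3, v=3: events B1->F, B2->T, B4->E, B3->T, B5->F, B6->F, B7->F, B9->E, B8->F, B10->F; outcomes B1=F, B2=T, B3=T, B4=E, B5=F, B6=F, B7=F, B8=F, B9=E, B10=F
input #4, v=17: events B1->F, B2->F, B4->E, B3->T, B5->T, B9->E, B8->F, B10->T; outcomes B1=F, B2=F, B3=T, B4=E, B5=T, B8=F, B9=E, B10=T
together the pool reaches 13 outcomes: B1=F, B2=T, B2=F, B3=T, B4=E, B5=T, B5=F, B6=F, B7=F, B8=F, B9=E, B10=T, B10=F
every size-1 subset falls short of the 13 outcomes (best: 10/13)
size 2: inputs {1, 3} cover all 13 outcomes, and no lexicographically smaller subset of this size does

Answer: 2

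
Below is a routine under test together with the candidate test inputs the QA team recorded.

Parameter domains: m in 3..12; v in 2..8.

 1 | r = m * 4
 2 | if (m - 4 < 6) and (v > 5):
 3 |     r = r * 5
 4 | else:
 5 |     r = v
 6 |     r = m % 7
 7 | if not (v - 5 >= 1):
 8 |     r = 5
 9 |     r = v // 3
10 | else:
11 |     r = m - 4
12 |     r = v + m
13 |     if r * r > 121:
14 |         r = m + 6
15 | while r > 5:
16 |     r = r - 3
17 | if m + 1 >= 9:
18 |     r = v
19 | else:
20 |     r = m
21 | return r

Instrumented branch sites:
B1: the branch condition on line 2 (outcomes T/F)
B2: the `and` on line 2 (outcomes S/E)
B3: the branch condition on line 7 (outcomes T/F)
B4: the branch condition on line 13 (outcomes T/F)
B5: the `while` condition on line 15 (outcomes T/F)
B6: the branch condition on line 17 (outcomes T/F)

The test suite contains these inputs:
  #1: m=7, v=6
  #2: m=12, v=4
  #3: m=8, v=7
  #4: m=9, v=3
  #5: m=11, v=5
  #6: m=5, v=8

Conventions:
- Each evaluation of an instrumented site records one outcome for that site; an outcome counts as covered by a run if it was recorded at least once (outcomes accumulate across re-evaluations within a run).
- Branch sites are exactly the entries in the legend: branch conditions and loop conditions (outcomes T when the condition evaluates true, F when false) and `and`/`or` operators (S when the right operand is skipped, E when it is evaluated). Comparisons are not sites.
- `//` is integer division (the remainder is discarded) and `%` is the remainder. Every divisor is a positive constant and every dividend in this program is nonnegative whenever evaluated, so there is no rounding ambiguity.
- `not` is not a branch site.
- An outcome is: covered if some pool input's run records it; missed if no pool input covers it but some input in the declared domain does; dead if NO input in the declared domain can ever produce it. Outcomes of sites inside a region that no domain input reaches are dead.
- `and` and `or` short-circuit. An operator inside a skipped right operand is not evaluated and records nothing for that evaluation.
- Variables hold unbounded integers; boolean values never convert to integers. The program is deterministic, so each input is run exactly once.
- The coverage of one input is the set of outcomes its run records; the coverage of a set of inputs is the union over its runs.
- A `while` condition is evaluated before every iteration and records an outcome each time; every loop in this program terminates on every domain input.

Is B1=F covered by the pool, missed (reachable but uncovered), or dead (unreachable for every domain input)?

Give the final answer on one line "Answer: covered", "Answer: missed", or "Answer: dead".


B1=F is recorded by pool input(s) 2, 4, 5 -> covered
Answer: covered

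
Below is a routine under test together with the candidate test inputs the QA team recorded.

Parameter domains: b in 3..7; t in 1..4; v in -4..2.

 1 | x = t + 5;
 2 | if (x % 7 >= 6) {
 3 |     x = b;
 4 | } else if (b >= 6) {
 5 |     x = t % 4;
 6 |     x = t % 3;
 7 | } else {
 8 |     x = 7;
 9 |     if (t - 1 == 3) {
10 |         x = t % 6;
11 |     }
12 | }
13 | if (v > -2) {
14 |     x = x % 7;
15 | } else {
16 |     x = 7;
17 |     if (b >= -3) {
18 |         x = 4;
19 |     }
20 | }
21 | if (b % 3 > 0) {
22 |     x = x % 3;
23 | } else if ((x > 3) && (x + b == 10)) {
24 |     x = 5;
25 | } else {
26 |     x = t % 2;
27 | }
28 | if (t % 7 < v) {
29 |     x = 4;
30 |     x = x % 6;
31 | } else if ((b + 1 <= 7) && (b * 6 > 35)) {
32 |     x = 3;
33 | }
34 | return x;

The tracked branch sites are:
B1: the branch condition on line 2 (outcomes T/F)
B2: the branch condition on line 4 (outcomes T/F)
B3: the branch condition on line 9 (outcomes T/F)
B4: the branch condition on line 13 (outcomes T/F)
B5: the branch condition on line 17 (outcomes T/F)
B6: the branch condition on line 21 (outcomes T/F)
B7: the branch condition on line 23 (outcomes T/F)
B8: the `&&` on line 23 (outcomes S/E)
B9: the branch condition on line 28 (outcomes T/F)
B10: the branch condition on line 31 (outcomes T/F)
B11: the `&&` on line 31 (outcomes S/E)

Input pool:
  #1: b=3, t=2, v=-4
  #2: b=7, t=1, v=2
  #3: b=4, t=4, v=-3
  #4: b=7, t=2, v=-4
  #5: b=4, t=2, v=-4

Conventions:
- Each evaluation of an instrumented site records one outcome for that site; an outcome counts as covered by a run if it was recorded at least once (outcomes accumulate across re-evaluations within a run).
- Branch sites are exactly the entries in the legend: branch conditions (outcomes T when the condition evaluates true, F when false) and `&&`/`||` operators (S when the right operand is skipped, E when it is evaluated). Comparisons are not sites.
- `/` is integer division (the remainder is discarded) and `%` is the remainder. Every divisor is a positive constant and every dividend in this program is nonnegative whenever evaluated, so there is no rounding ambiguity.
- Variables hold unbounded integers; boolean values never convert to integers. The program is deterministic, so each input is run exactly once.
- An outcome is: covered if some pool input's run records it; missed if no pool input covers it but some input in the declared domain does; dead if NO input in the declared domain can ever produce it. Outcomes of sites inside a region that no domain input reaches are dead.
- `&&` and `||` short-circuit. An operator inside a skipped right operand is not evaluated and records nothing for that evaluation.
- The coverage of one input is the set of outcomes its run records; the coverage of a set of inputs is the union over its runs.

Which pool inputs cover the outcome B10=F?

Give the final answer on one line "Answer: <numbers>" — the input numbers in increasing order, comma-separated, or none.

input #1 (b=3, t=2, v=-4): hits B10=F
input #2 (b=7, t=1, v=2): never hits B10=F
input #3 (b=4, t=4, v=-3): hits B10=F
input #4 (b=7, t=2, v=-4): hits B10=F
input #5 (b=4, t=2, v=-4): hits B10=F

Answer: 1, 3, 4, 5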